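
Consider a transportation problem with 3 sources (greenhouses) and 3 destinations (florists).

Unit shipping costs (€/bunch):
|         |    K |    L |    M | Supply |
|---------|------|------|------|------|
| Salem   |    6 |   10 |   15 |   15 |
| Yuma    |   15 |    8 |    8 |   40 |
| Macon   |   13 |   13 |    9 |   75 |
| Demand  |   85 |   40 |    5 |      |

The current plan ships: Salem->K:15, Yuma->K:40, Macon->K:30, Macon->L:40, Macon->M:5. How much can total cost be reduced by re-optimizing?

280

Current plan cost = 15·6 + 40·15 + 30·13 + 40·13 + 5·9 = €1645.
Optimal plan:
  Salem–K: 15 × €6 = €90
  Yuma–L: 40 × €8 = €320
  Macon–K: 70 × €13 = €910
  Macon–M: 5 × €9 = €45
Optimal cost = €1365.
Saving = 1645 − 1365 = €280.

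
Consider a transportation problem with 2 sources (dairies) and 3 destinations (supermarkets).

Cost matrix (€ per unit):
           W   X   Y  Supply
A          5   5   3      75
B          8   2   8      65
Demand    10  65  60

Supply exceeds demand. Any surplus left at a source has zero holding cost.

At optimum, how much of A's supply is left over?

Minimum-cost shipments:
  A–W: 10 × €5 = €50
  A–Y: 60 × €3 = €180
  B–X: 65 × €2 = €130
Total cost = €360.
A ships 70 of its 75, leaving 5.

5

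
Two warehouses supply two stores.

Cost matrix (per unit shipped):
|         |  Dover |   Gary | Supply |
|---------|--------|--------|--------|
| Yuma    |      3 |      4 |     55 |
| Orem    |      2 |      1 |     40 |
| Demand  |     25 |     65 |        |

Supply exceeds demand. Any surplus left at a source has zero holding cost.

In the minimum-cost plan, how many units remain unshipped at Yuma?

An optimal plan:
  Yuma→Dover: 25 × 3 = 75
  Yuma→Gary: 25 × 4 = 100
  Orem→Gary: 40 × 1 = 40
Total cost = 215.
Yuma ships 50 of its 55, leaving 5.

5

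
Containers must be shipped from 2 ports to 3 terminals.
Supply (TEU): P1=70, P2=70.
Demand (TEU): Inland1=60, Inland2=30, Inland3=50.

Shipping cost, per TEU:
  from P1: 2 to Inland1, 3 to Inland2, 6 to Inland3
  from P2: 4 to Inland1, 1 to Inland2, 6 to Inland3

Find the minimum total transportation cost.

One minimum-cost allocation:
  P1->Inland1: 60 × 2 = 120
  P1->Inland3: 10 × 6 = 60
  P2->Inland2: 30 × 1 = 30
  P2->Inland3: 40 × 6 = 240
Total = 120 + 60 + 30 + 240 = 450.

450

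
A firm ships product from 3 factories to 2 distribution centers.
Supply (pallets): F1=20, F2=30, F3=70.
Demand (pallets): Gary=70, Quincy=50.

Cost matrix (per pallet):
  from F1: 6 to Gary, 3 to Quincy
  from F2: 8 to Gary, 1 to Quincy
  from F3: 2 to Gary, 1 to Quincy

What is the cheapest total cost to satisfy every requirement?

230

One minimum-cost allocation:
  F1 to Quincy: 20 × 3 = 60
  F2 to Quincy: 30 × 1 = 30
  F3 to Gary: 70 × 2 = 140
Total = 60 + 30 + 140 = 230.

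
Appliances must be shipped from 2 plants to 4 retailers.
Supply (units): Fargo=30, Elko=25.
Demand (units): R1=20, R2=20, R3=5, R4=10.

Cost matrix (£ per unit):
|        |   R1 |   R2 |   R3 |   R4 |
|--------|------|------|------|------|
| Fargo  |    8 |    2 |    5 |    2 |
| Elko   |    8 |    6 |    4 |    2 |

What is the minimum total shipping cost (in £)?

240

Optimal allocation:
  Fargo->R1: 10 × £8 = £80
  Fargo->R2: 20 × £2 = £40
  Elko->R1: 10 × £8 = £80
  Elko->R3: 5 × £4 = £20
  Elko->R4: 10 × £2 = £20
Total = 80 + 40 + 80 + 20 + 20 = £240.
(Supply check: Fargo ships 30; Elko ships 25.)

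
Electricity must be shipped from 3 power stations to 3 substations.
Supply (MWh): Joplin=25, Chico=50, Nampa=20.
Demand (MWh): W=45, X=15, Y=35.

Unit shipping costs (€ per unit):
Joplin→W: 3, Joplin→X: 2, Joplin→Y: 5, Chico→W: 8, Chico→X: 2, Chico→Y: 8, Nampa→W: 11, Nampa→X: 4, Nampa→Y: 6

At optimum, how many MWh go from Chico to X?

15

The minimum-cost plan:
  Joplin→W: 25 × €3 = €75
  Chico→W: 20 × €8 = €160
  Chico→X: 15 × €2 = €30
  Chico→Y: 15 × €8 = €120
  Nampa→Y: 20 × €6 = €120
Total cost = €505.
So Chico→X carries 15 MWh.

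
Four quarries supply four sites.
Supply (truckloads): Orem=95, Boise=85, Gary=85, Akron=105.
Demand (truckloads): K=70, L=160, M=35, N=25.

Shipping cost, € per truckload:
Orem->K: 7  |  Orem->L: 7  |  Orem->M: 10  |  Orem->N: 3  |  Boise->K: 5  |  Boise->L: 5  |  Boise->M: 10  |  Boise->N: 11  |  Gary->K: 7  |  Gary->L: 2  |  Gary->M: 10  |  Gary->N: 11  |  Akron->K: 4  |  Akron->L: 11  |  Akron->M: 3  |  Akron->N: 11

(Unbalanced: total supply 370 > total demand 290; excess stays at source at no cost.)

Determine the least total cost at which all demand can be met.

1005

One minimum-cost allocation:
  Orem→N: 25 × €3 = €75
  Boise→L: 75 × €5 = €375
  Gary→L: 85 × €2 = €170
  Akron→K: 70 × €4 = €280
  Akron→M: 35 × €3 = €105
Total = 75 + 375 + 170 + 280 + 105 = €1005.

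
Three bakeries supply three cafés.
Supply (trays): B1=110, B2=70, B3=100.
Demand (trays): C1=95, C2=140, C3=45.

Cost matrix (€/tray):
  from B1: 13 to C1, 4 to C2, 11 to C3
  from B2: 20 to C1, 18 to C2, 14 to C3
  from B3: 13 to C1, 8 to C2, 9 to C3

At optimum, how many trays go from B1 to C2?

The minimum-cost plan:
  B1->C2: 110 × €4 = €440
  B2->C1: 25 × €20 = €500
  B2->C3: 45 × €14 = €630
  B3->C1: 70 × €13 = €910
  B3->C2: 30 × €8 = €240
Total cost = €2720.
So B1→C2 carries 110 trays.

110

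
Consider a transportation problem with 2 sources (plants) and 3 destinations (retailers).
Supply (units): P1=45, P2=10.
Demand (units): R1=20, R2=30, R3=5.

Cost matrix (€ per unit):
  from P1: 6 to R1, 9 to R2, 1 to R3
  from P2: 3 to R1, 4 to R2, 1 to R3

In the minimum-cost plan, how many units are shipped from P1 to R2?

The minimum-cost plan:
  P1→R1: 20 units
  P1→R2: 20 units
  P1→R3: 5 units
  P2→R2: 10 units
Total cost = €345.
So P1→R2 carries 20 units.

20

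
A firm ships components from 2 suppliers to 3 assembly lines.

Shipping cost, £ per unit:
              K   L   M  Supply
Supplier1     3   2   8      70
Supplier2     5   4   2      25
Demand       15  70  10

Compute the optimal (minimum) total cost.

235

A cheapest plan:
  Supplier1→K: 15 × £3 = £45
  Supplier1→L: 55 × £2 = £110
  Supplier2→L: 15 × £4 = £60
  Supplier2→M: 10 × £2 = £20
Total = 45 + 110 + 60 + 20 = £235.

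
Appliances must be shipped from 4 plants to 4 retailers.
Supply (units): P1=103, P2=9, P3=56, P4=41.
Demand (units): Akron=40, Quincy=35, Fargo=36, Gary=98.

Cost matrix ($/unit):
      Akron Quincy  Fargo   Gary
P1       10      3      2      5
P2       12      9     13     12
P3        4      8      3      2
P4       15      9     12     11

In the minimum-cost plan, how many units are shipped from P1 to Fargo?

36

Solving gives:
  P1–Quincy: 35 × $3 = $105
  P1–Fargo: 36 × $2 = $72
  P1–Gary: 32 × $5 = $160
  P2–Akron: 9 × $12 = $108
  P3–Akron: 31 × $4 = $124
  P3–Gary: 25 × $2 = $50
  P4–Gary: 41 × $11 = $451
Total cost = $1070.
So P1→Fargo carries 36 units.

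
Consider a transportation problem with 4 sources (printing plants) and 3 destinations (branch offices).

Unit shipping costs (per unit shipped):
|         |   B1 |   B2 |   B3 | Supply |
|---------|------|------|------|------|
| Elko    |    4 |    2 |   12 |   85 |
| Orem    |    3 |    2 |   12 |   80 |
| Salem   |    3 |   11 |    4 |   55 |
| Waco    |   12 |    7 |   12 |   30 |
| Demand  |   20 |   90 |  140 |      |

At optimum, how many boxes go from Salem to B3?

55

Solving gives:
  Elko–B2: 85 × 2 = 170
  Orem–B1: 20 × 3 = 60
  Orem–B2: 5 × 2 = 10
  Orem–B3: 55 × 12 = 660
  Salem–B3: 55 × 4 = 220
  Waco–B3: 30 × 12 = 360
Total cost = 1480.
So Salem→B3 carries 55 boxes.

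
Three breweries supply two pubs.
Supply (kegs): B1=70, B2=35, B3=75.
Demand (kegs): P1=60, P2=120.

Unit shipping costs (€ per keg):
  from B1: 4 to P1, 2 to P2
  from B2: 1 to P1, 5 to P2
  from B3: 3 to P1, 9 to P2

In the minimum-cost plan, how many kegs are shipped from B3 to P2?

15

Optimal shipments:
  B1 to P2: 70 × €2 = €140
  B2 to P2: 35 × €5 = €175
  B3 to P1: 60 × €3 = €180
  B3 to P2: 15 × €9 = €135
Total cost = €630.
So B3→P2 carries 15 kegs.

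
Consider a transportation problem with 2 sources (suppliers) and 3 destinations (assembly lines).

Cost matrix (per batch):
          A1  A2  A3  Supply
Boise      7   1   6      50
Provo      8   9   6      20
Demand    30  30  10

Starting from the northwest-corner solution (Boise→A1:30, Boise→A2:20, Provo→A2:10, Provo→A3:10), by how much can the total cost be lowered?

70

Current plan cost = 30·7 + 20·1 + 10·9 + 10·6 = 380.
Optimal plan:
  Boise->A1: 20 × 7 = 140
  Boise->A2: 30 × 1 = 30
  Provo->A1: 10 × 8 = 80
  Provo->A3: 10 × 6 = 60
Optimal cost = 310.
Saving = 380 − 310 = 70.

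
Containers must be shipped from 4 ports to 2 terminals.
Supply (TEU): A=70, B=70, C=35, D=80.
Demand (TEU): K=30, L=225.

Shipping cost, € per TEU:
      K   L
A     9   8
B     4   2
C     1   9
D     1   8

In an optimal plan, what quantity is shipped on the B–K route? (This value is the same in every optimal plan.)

Solving gives:
  A->L: 70 × €8 = €560
  B->L: 70 × €2 = €140
  C->K: 30 × €1 = €30
  C->L: 5 × €9 = €45
  D->L: 80 × €8 = €640
Total cost = €1415.
The route B→K is not used.

0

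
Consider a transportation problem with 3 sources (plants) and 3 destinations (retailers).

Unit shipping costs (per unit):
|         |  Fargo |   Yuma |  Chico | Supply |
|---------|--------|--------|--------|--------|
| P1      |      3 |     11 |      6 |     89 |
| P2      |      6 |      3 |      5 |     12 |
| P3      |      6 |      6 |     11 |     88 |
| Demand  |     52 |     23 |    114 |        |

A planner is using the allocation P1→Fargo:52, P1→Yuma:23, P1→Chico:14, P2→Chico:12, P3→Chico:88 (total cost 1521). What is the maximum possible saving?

Current plan cost = 52·3 + 23·11 + 14·6 + 12·5 + 88·11 = 1521.
Optimal plan:
  P1→Chico: 89 × 6 = 534
  P2→Chico: 12 × 5 = 60
  P3→Fargo: 52 × 6 = 312
  P3→Yuma: 23 × 6 = 138
  P3→Chico: 13 × 11 = 143
Optimal cost = 1187.
Saving = 1521 − 1187 = 334.

334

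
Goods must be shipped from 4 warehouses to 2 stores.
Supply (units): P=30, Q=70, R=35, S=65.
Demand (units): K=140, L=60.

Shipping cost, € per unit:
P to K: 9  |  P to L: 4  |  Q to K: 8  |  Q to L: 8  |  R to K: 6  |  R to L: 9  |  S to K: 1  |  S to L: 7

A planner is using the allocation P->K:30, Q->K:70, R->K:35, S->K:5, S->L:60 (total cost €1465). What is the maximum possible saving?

Current plan cost = 30·9 + 70·8 + 35·6 + 5·1 + 60·7 = €1465.
Optimal plan:
  P–L: 30 × €4 = €120
  Q–K: 40 × €8 = €320
  Q–L: 30 × €8 = €240
  R–K: 35 × €6 = €210
  S–K: 65 × €1 = €65
Optimal cost = €955.
Saving = 1465 − 955 = €510.

510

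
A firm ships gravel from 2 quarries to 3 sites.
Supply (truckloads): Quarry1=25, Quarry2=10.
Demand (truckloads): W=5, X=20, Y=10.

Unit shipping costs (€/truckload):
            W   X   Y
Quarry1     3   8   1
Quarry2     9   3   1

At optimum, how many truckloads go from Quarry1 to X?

10

Solving gives:
  Quarry1->W: 5 × €3 = €15
  Quarry1->X: 10 × €8 = €80
  Quarry1->Y: 10 × €1 = €10
  Quarry2->X: 10 × €3 = €30
Total cost = €135.
So Quarry1→X carries 10 truckloads.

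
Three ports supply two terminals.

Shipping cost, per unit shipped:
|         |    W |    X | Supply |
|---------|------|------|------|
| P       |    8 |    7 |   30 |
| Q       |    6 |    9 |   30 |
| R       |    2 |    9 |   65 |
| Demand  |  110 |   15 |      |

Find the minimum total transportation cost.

535

An optimal shipping plan:
  P to W: 15 × 8 = 120
  P to X: 15 × 7 = 105
  Q to W: 30 × 6 = 180
  R to W: 65 × 2 = 130
Total = 120 + 105 + 180 + 130 = 535.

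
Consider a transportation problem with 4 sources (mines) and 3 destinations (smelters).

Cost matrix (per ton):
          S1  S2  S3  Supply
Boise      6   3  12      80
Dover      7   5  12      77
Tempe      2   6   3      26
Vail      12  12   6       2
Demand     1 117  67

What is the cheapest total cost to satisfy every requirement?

990

Optimal allocation:
  Boise->S2: 80 × 3 = 240
  Dover->S1: 1 × 7 = 7
  Dover->S2: 37 × 5 = 185
  Dover->S3: 39 × 12 = 468
  Tempe->S3: 26 × 3 = 78
  Vail->S3: 2 × 6 = 12
Total = 240 + 7 + 185 + 468 + 78 + 12 = 990.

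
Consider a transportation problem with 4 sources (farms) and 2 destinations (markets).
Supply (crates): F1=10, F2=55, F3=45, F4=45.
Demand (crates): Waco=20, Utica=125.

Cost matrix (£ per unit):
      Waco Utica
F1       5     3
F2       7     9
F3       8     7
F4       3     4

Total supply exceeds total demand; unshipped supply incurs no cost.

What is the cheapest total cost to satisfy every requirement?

890

An optimal shipping plan:
  F1->Utica: 10 × £3 = £30
  F2->Waco: 20 × £7 = £140
  F2->Utica: 25 × £9 = £225
  F3->Utica: 45 × £7 = £315
  F4->Utica: 45 × £4 = £180
Total = 30 + 140 + 225 + 315 + 180 = £890.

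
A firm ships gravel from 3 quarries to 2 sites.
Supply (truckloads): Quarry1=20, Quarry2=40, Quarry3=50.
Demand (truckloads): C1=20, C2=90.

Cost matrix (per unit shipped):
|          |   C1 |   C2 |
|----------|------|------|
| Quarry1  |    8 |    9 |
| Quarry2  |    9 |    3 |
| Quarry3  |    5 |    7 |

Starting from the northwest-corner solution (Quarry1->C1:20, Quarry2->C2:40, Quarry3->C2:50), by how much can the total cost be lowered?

20

Current plan cost = 20·8 + 40·3 + 50·7 = 630.
Optimal plan:
  Quarry1->C2: 20 × 9 = 180
  Quarry2->C2: 40 × 3 = 120
  Quarry3->C1: 20 × 5 = 100
  Quarry3->C2: 30 × 7 = 210
Optimal cost = 610.
Saving = 630 − 610 = 20.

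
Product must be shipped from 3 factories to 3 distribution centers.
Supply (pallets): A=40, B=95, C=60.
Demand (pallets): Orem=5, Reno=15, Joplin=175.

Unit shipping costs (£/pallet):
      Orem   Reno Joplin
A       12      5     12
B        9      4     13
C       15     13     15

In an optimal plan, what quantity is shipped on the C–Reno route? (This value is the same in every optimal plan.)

0

The minimum-cost plan:
  A–Joplin: 40 × £12 = £480
  B–Orem: 5 × £9 = £45
  B–Reno: 15 × £4 = £60
  B–Joplin: 75 × £13 = £975
  C–Joplin: 60 × £15 = £900
Total cost = £2460.
The route C→Reno is not used.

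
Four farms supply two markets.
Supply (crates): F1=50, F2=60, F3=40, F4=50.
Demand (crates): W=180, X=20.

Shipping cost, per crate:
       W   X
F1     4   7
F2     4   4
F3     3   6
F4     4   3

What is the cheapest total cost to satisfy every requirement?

740

An optimal shipping plan:
  F1 to W: 50 × 4 = 200
  F2 to W: 60 × 4 = 240
  F3 to W: 40 × 3 = 120
  F4 to W: 30 × 4 = 120
  F4 to X: 20 × 3 = 60
Total = 200 + 240 + 120 + 120 + 60 = 740.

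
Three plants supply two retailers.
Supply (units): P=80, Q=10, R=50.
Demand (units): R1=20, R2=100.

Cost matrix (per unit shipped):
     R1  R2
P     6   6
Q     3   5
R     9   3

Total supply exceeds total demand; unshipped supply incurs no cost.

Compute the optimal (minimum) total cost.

540

An optimal shipping plan:
  P–R1: 10 × 6 = 60
  P–R2: 50 × 6 = 300
  Q–R1: 10 × 3 = 30
  R–R2: 50 × 3 = 150
Total = 60 + 300 + 30 + 150 = 540.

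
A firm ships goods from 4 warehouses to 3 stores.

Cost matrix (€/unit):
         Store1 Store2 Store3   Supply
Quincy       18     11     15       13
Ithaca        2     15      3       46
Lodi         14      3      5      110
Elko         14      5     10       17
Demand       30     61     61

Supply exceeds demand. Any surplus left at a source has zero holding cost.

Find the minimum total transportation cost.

An optimal shipping plan:
  Ithaca to Store1: 30 × €2 = €60
  Ithaca to Store3: 16 × €3 = €48
  Lodi to Store2: 61 × €3 = €183
  Lodi to Store3: 45 × €5 = €225
Total = 60 + 48 + 183 + 225 = €516.

516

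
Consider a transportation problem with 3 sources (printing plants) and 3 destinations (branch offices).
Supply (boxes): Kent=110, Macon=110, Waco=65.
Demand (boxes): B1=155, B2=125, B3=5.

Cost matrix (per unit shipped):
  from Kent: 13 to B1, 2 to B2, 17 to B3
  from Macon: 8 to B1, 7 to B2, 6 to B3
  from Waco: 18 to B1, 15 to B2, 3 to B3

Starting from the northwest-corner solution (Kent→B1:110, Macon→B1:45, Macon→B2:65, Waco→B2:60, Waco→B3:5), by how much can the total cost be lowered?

Current plan cost = 110·13 + 45·8 + 65·7 + 60·15 + 5·3 = 3160.
Optimal plan:
  Kent–B2: 110 × 2 = 220
  Macon–B1: 110 × 8 = 880
  Waco–B1: 45 × 18 = 810
  Waco–B2: 15 × 15 = 225
  Waco–B3: 5 × 3 = 15
Optimal cost = 2150.
Saving = 3160 − 2150 = 1010.

1010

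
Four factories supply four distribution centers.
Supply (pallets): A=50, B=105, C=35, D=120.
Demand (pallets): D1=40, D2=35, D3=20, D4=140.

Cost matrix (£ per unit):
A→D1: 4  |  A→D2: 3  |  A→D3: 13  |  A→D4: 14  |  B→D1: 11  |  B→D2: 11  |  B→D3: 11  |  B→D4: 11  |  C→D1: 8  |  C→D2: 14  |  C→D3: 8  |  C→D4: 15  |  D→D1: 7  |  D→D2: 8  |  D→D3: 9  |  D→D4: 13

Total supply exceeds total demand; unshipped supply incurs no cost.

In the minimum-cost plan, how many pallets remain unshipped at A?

An optimal plan:
  A->D1: 15 × £4 = £60
  A->D2: 35 × £3 = £105
  B->D4: 105 × £11 = £1155
  C->D3: 20 × £8 = £160
  D->D1: 25 × £7 = £175
  D->D4: 35 × £13 = £455
Total cost = £2110.
A ships 50 of its 50, leaving 0.

0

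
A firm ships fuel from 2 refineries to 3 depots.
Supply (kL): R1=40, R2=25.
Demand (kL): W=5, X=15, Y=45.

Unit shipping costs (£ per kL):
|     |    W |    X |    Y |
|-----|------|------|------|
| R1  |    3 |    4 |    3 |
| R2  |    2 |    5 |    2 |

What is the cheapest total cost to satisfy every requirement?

185

One minimum-cost allocation:
  R1 to W: 5 × £3 = £15
  R1 to X: 15 × £4 = £60
  R1 to Y: 20 × £3 = £60
  R2 to Y: 25 × £2 = £50
Total = 15 + 60 + 60 + 50 = £185.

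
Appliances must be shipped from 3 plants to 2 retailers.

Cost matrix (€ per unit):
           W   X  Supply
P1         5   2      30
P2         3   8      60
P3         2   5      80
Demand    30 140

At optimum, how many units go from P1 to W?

Optimal shipments:
  P1–X: 30 units
  P2–W: 30 units
  P2–X: 30 units
  P3–X: 80 units
Total cost = €790.
The route P1→W is not used.

0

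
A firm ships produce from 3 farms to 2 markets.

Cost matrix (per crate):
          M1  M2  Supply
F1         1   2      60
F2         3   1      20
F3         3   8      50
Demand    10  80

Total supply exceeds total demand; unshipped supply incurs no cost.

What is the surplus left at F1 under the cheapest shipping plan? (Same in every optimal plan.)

Minimum-cost shipments:
  F1 to M2: 60 crates
  F2 to M2: 20 crates
  F3 to M1: 10 crates
Total cost = 170.
F1 ships 60 of its 60, leaving 0.

0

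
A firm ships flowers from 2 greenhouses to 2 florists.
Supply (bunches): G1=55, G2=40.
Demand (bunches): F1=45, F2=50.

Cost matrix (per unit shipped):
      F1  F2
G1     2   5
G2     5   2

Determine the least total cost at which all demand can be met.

One minimum-cost allocation:
  G1->F1: 45 × 2 = 90
  G1->F2: 10 × 5 = 50
  G2->F2: 40 × 2 = 80
Total = 90 + 50 + 80 = 220.

220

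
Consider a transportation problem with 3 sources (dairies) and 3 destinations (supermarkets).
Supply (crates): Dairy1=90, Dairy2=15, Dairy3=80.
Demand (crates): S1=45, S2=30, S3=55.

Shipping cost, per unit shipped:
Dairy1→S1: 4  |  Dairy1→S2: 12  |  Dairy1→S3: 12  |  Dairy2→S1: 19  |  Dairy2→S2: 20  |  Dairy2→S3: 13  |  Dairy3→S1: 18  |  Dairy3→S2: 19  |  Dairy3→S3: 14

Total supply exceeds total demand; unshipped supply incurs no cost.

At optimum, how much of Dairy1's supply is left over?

Minimum-cost shipments:
  Dairy1→S1: 45 × 4 = 180
  Dairy1→S2: 30 × 12 = 360
  Dairy1→S3: 15 × 12 = 180
  Dairy2→S3: 15 × 13 = 195
  Dairy3→S3: 25 × 14 = 350
Total cost = 1265.
Dairy1 ships 90 of its 90, leaving 0.

0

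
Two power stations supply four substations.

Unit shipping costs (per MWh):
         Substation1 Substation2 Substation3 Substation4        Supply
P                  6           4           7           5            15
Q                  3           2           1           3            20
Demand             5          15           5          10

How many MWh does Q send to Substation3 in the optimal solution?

5

Solving gives:
  P–Substation2: 15 × 4 = 60
  Q–Substation1: 5 × 3 = 15
  Q–Substation3: 5 × 1 = 5
  Q–Substation4: 10 × 3 = 30
Total cost = 110.
So Q→Substation3 carries 5 MWh.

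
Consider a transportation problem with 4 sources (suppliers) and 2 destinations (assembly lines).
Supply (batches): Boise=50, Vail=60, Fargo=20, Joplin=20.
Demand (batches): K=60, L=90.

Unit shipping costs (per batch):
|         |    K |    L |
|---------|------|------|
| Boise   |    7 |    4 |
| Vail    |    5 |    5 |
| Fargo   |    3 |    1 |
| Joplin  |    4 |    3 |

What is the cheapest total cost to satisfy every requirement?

580

Optimal allocation:
  Boise→L: 50 × 4 = 200
  Vail→K: 60 × 5 = 300
  Fargo→L: 20 × 1 = 20
  Joplin→L: 20 × 3 = 60
Total = 200 + 300 + 20 + 60 = 580.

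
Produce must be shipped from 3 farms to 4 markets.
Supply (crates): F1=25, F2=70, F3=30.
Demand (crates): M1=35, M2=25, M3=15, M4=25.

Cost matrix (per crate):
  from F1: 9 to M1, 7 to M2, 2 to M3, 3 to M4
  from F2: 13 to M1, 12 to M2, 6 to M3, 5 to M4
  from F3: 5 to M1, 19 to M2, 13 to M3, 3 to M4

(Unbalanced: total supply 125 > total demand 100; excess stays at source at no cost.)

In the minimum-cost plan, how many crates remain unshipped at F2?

25

Minimum-cost shipments:
  F1 to M2: 25 crates
  F2 to M1: 5 crates
  F2 to M3: 15 crates
  F2 to M4: 25 crates
  F3 to M1: 30 crates
Total cost = 605.
F2 ships 45 of its 70, leaving 25.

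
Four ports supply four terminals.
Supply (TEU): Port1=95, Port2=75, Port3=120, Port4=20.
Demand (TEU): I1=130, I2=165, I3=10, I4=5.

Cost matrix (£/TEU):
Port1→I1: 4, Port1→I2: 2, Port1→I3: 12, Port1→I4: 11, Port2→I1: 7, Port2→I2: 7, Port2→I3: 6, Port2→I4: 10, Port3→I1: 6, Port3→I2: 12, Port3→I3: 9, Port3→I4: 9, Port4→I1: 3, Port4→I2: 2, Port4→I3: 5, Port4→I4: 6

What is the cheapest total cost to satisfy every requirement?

1480

One minimum-cost allocation:
  Port1→I2: 95 × £2 = £190
  Port2→I1: 10 × £7 = £70
  Port2→I2: 50 × £7 = £350
  Port2→I3: 10 × £6 = £60
  Port2→I4: 5 × £10 = £50
  Port3→I1: 120 × £6 = £720
  Port4→I2: 20 × £2 = £40
Total = 190 + 70 + 350 + 60 + 50 + 720 + 40 = £1480.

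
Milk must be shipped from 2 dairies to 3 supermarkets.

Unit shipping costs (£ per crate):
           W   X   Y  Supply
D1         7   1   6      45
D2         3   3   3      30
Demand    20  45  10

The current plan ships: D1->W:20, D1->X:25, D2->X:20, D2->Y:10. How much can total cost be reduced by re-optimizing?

120

Current plan cost = 20·7 + 25·1 + 20·3 + 10·3 = £255.
Optimal plan:
  D1–X: 45 × £1 = £45
  D2–W: 20 × £3 = £60
  D2–Y: 10 × £3 = £30
Optimal cost = £135.
Saving = 255 − 135 = £120.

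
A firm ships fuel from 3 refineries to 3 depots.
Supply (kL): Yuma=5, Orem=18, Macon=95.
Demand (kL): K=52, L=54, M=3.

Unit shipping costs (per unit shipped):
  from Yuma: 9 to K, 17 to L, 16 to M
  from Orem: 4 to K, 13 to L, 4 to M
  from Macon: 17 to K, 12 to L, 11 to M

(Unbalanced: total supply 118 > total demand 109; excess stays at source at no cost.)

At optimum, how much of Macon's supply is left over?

Minimum-cost shipments:
  Yuma→K: 5 kL
  Orem→K: 18 kL
  Macon→K: 29 kL
  Macon→L: 54 kL
  Macon→M: 3 kL
Total cost = 1291.
Macon ships 86 of its 95, leaving 9.

9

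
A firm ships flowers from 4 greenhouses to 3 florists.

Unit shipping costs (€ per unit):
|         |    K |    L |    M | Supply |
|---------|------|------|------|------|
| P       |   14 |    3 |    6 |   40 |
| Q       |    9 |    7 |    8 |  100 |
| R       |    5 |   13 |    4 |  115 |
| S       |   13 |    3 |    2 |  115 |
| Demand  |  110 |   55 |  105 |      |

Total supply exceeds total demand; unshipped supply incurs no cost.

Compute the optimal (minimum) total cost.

Optimal allocation:
  P to L: 40 × €3 = €120
  R to K: 110 × €5 = €550
  R to M: 5 × €4 = €20
  S to L: 15 × €3 = €45
  S to M: 100 × €2 = €200
Total = 120 + 550 + 20 + 45 + 200 = €935.
(Supply check: P ships 40; Q ships 0; R ships 115; S ships 115.)

935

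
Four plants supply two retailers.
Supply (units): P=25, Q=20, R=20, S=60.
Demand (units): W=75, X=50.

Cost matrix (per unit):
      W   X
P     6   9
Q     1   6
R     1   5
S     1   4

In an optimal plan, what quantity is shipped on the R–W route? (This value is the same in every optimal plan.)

The minimum-cost plan:
  P->W: 25 × 6 = 150
  Q->W: 20 × 1 = 20
  R->W: 20 × 1 = 20
  S->W: 10 × 1 = 10
  S->X: 50 × 4 = 200
Total cost = 400.
So R→W carries 20 units.

20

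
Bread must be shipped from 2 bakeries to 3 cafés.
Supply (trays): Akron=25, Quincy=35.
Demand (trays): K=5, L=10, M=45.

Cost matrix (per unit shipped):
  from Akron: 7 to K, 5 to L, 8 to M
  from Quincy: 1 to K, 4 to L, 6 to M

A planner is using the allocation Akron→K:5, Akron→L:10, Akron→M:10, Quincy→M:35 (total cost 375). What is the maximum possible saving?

Current plan cost = 5·7 + 10·5 + 10·8 + 35·6 = 375.
Optimal plan:
  Akron->L: 10 × 5 = 50
  Akron->M: 15 × 8 = 120
  Quincy->K: 5 × 1 = 5
  Quincy->M: 30 × 6 = 180
Optimal cost = 355.
Saving = 375 − 355 = 20.

20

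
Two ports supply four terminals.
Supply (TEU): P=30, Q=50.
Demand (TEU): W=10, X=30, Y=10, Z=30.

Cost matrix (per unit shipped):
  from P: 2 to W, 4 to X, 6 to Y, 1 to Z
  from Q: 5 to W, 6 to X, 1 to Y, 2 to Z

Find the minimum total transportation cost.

230

An optimal shipping plan:
  P to W: 10 × 2 = 20
  P to X: 20 × 4 = 80
  Q to X: 10 × 6 = 60
  Q to Y: 10 × 1 = 10
  Q to Z: 30 × 2 = 60
Total = 20 + 80 + 60 + 10 + 60 = 230.
(Supply check: P ships 30; Q ships 50.)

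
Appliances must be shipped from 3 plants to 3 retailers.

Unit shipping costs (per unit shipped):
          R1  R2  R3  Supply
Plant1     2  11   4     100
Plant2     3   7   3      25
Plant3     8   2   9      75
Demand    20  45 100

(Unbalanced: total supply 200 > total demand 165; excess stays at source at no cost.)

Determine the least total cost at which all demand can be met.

Optimal allocation:
  Plant1→R1: 20 × 2 = 40
  Plant1→R3: 75 × 4 = 300
  Plant2→R3: 25 × 3 = 75
  Plant3→R2: 45 × 2 = 90
Total = 40 + 300 + 75 + 90 = 505.

505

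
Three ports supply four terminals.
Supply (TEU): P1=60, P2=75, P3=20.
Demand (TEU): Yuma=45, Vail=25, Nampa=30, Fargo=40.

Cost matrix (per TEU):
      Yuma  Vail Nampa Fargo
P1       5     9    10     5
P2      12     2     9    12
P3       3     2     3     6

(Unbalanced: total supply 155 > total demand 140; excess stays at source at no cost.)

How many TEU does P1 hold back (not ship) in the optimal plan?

0

Minimum-cost shipments:
  P1->Yuma: 20 × 5 = 100
  P1->Fargo: 40 × 5 = 200
  P2->Yuma: 5 × 12 = 60
  P2->Vail: 25 × 2 = 50
  P2->Nampa: 30 × 9 = 270
  P3->Yuma: 20 × 3 = 60
Total cost = 740.
P1 ships 60 of its 60, leaving 0.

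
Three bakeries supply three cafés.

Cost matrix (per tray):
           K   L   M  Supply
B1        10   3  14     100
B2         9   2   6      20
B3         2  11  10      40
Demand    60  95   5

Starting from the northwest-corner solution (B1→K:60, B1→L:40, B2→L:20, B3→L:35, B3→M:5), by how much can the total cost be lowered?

Current plan cost = 60·10 + 40·3 + 20·2 + 35·11 + 5·10 = 1195.
Optimal plan:
  B1–K: 5 × 10 = 50
  B1–L: 95 × 3 = 285
  B2–K: 15 × 9 = 135
  B2–M: 5 × 6 = 30
  B3–K: 40 × 2 = 80
Optimal cost = 580.
Saving = 1195 − 580 = 615.

615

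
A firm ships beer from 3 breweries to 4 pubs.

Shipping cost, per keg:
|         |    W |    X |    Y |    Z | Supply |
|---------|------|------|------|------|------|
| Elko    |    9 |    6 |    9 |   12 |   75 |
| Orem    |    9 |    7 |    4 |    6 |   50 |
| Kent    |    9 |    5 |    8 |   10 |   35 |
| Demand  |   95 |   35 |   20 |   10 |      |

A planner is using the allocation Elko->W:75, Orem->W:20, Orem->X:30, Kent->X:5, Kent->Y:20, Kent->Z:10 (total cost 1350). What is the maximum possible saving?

180

Current plan cost = 75·9 + 20·9 + 30·7 + 5·5 + 20·8 + 10·10 = 1350.
Optimal plan:
  Elko→W: 75 kegs
  Orem→W: 20 kegs
  Orem→Y: 20 kegs
  Orem→Z: 10 kegs
  Kent→X: 35 kegs
Optimal cost = 1170.
Saving = 1350 − 1170 = 180.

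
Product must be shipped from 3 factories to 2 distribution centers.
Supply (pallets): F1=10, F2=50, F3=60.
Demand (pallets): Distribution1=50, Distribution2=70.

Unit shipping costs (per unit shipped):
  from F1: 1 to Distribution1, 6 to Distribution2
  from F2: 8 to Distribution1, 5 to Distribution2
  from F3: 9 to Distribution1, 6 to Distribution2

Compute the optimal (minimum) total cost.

740

An optimal shipping plan:
  F1–Distribution1: 10 × 1 = 10
  F2–Distribution2: 50 × 5 = 250
  F3–Distribution1: 40 × 9 = 360
  F3–Distribution2: 20 × 6 = 120
Total = 10 + 250 + 360 + 120 = 740.
(Supply check: F1 ships 10; F2 ships 50; F3 ships 60.)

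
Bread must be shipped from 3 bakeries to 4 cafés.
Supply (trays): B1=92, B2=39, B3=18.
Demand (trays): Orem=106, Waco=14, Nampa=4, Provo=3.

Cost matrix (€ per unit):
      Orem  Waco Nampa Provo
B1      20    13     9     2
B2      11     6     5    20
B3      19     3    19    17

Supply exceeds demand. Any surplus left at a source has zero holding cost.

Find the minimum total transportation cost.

1849

Optimal allocation:
  B1 to Orem: 63 trays
  B1 to Nampa: 4 trays
  B1 to Provo: 3 trays
  B2 to Orem: 39 trays
  B3 to Orem: 4 trays
  B3 to Waco: 14 trays
Total cost = €1849.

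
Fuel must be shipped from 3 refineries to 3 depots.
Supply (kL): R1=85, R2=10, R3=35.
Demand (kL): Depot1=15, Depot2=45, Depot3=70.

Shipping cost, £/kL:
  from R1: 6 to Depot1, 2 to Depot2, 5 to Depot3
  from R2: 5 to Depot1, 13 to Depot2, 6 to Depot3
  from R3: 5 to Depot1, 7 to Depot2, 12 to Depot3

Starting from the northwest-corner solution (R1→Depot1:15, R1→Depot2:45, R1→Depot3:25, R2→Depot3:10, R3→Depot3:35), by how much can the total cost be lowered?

160

Current plan cost = 15·6 + 45·2 + 25·5 + 10·6 + 35·12 = £785.
Optimal plan:
  R1 to Depot2: 25 × £2 = £50
  R1 to Depot3: 60 × £5 = £300
  R2 to Depot3: 10 × £6 = £60
  R3 to Depot1: 15 × £5 = £75
  R3 to Depot2: 20 × £7 = £140
Optimal cost = £625.
Saving = 785 − 625 = £160.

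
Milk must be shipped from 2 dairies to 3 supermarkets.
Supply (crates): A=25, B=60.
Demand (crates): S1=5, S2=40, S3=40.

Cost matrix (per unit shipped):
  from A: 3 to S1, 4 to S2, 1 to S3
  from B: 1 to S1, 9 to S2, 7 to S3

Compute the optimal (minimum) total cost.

495

Optimal allocation:
  A–S3: 25 × 1 = 25
  B–S1: 5 × 1 = 5
  B–S2: 40 × 9 = 360
  B–S3: 15 × 7 = 105
Total = 25 + 5 + 360 + 105 = 495.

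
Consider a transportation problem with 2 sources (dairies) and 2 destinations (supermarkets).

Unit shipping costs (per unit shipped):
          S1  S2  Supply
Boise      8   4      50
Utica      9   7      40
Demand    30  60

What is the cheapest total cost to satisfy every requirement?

540

A cheapest plan:
  Boise→S2: 50 × 4 = 200
  Utica→S1: 30 × 9 = 270
  Utica→S2: 10 × 7 = 70
Total = 200 + 270 + 70 = 540.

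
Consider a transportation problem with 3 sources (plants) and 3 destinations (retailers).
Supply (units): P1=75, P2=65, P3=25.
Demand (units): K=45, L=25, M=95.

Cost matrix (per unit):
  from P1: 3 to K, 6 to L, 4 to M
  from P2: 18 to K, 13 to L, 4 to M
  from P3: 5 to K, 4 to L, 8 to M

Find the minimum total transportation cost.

A cheapest plan:
  P1->K: 45 × 3 = 135
  P1->M: 30 × 4 = 120
  P2->M: 65 × 4 = 260
  P3->L: 25 × 4 = 100
Total = 135 + 120 + 260 + 100 = 615.

615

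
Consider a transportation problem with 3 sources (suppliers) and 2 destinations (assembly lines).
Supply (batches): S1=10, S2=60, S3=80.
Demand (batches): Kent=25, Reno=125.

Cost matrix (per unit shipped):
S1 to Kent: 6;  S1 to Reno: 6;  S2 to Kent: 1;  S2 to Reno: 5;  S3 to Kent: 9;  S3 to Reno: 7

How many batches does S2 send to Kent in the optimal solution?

Optimal shipments:
  S1→Reno: 10 batches
  S2→Kent: 25 batches
  S2→Reno: 35 batches
  S3→Reno: 80 batches
Total cost = 820.
So S2→Kent carries 25 batches.

25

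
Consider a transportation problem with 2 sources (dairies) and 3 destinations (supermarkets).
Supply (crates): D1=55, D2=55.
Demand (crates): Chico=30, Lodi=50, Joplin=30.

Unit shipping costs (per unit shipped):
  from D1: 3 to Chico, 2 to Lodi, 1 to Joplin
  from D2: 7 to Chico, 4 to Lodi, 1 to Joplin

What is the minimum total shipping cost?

Optimal allocation:
  D1->Chico: 30 crates
  D1->Lodi: 25 crates
  D2->Lodi: 25 crates
  D2->Joplin: 30 crates
Total cost = 270.
(Supply check: D1 ships 55; D2 ships 55.)

270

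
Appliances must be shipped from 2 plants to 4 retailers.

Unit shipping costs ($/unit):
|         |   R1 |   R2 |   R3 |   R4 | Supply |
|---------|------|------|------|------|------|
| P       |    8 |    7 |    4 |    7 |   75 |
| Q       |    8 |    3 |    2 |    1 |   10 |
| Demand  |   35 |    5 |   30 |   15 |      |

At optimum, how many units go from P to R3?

Solving gives:
  P–R1: 35 × $8 = $280
  P–R2: 5 × $7 = $35
  P–R3: 30 × $4 = $120
  P–R4: 5 × $7 = $35
  Q–R4: 10 × $1 = $10
Total cost = $480.
So P→R3 carries 30 units.

30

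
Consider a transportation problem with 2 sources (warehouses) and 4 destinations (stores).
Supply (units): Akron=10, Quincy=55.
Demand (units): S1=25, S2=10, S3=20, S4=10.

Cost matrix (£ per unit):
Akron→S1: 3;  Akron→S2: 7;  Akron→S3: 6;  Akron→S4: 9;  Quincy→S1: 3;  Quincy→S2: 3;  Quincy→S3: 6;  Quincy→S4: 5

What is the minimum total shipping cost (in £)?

Optimal allocation:
  Akron->S1: 10 × £3 = £30
  Quincy->S1: 15 × £3 = £45
  Quincy->S2: 10 × £3 = £30
  Quincy->S3: 20 × £6 = £120
  Quincy->S4: 10 × £5 = £50
Total = 30 + 45 + 30 + 120 + 50 = £275.

275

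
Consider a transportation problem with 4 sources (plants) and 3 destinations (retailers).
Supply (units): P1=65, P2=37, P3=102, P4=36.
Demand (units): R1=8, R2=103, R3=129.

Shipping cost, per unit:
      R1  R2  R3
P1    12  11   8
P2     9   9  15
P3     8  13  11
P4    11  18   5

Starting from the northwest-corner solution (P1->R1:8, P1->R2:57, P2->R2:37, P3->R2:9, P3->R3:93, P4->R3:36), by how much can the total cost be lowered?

113

Current plan cost = 8·12 + 57·11 + 37·9 + 9·13 + 93·11 + 36·5 = 2376.
Optimal plan:
  P1→R3: 65 × 8 = 520
  P2→R2: 37 × 9 = 333
  P3→R1: 8 × 8 = 64
  P3→R2: 66 × 13 = 858
  P3→R3: 28 × 11 = 308
  P4→R3: 36 × 5 = 180
Optimal cost = 2263.
Saving = 2376 − 2263 = 113.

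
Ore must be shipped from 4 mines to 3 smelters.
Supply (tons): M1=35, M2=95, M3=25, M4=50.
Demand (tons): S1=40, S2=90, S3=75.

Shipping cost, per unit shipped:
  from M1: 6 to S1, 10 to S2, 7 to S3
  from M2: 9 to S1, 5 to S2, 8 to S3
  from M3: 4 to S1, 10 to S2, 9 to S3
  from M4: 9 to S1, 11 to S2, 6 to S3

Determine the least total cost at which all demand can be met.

A cheapest plan:
  M1->S1: 15 × 6 = 90
  M1->S3: 20 × 7 = 140
  M2->S2: 90 × 5 = 450
  M2->S3: 5 × 8 = 40
  M3->S1: 25 × 4 = 100
  M4->S3: 50 × 6 = 300
Total = 90 + 140 + 450 + 40 + 100 + 300 = 1120.

1120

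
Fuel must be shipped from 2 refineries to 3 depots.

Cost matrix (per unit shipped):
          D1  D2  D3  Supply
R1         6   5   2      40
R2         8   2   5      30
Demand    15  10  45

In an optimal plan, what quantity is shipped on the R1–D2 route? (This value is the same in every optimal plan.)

The minimum-cost plan:
  R1–D3: 40 × 2 = 80
  R2–D1: 15 × 8 = 120
  R2–D2: 10 × 2 = 20
  R2–D3: 5 × 5 = 25
Total cost = 245.
The route R1→D2 is not used.

0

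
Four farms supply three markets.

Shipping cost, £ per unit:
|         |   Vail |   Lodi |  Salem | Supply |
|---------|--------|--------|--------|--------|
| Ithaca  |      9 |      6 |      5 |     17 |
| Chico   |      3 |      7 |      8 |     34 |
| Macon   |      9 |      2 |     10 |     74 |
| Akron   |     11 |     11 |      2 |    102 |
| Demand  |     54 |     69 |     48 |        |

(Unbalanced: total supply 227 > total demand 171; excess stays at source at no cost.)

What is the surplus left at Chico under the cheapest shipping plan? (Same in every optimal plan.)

0

An optimal plan:
  Ithaca->Vail: 15 crates
  Chico->Vail: 34 crates
  Macon->Vail: 5 crates
  Macon->Lodi: 69 crates
  Akron->Salem: 48 crates
Total cost = £516.
Chico ships 34 of its 34, leaving 0.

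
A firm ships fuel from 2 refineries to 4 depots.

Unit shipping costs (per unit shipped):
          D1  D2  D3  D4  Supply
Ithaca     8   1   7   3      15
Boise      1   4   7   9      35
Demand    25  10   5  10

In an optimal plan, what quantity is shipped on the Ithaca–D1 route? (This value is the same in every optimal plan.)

Optimal shipments:
  Ithaca to D2: 5 kL
  Ithaca to D4: 10 kL
  Boise to D1: 25 kL
  Boise to D2: 5 kL
  Boise to D3: 5 kL
Total cost = 115.
The route Ithaca→D1 is not used.

0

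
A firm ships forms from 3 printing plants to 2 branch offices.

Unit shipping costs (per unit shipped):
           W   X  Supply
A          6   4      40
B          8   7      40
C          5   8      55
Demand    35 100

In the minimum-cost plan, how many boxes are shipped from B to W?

Solving gives:
  A->X: 40 boxes
  B->X: 40 boxes
  C->W: 35 boxes
  C->X: 20 boxes
Total cost = 775.
The route B→W is not used.

0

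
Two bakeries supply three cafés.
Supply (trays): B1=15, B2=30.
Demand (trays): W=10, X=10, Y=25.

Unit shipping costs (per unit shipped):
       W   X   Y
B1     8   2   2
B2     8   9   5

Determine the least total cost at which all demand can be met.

210

An optimal shipping plan:
  B1→X: 10 × 2 = 20
  B1→Y: 5 × 2 = 10
  B2→W: 10 × 8 = 80
  B2→Y: 20 × 5 = 100
Total = 20 + 10 + 80 + 100 = 210.
(Supply check: B1 ships 15; B2 ships 30.)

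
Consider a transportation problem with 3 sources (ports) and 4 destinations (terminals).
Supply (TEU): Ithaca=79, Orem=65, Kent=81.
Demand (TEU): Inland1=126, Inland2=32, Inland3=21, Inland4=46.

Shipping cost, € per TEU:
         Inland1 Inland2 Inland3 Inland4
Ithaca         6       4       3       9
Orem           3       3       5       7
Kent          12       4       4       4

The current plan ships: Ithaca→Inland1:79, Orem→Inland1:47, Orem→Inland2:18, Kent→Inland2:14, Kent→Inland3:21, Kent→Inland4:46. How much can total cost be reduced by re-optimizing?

54

Current plan cost = 79·6 + 47·3 + 18·3 + 14·4 + 21·4 + 46·4 = €993.
Optimal plan:
  Ithaca->Inland1: 61 × €6 = €366
  Ithaca->Inland3: 18 × €3 = €54
  Orem->Inland1: 65 × €3 = €195
  Kent->Inland2: 32 × €4 = €128
  Kent->Inland3: 3 × €4 = €12
  Kent->Inland4: 46 × €4 = €184
Optimal cost = €939.
Saving = 993 − 939 = €54.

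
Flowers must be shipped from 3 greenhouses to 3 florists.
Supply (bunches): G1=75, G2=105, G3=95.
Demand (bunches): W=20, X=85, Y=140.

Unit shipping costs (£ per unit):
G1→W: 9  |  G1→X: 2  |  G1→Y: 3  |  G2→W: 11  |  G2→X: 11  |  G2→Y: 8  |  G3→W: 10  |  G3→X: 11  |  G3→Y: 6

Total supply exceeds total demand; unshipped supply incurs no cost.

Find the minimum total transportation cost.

One minimum-cost allocation:
  G1->X: 75 × £2 = £150
  G2->W: 20 × £11 = £220
  G2->X: 10 × £11 = £110
  G2->Y: 45 × £8 = £360
  G3->Y: 95 × £6 = £570
Total = 150 + 220 + 110 + 360 + 570 = £1410.

1410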